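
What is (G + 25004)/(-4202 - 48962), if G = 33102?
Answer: -29053/26582 ≈ -1.0930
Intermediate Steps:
(G + 25004)/(-4202 - 48962) = (33102 + 25004)/(-4202 - 48962) = 58106/(-53164) = 58106*(-1/53164) = -29053/26582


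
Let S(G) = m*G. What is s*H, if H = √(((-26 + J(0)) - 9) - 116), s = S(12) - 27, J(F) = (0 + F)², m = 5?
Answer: 33*I*√151 ≈ 405.51*I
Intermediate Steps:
J(F) = F²
S(G) = 5*G
s = 33 (s = 5*12 - 27 = 60 - 27 = 33)
H = I*√151 (H = √(((-26 + 0²) - 9) - 116) = √(((-26 + 0) - 9) - 116) = √((-26 - 9) - 116) = √(-35 - 116) = √(-151) = I*√151 ≈ 12.288*I)
s*H = 33*(I*√151) = 33*I*√151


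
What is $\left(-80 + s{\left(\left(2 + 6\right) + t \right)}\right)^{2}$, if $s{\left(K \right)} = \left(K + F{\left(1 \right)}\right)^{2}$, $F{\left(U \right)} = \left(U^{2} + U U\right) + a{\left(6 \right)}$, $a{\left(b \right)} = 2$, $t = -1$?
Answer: $1681$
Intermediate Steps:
$F{\left(U \right)} = 2 + 2 U^{2}$ ($F{\left(U \right)} = \left(U^{2} + U U\right) + 2 = \left(U^{2} + U^{2}\right) + 2 = 2 U^{2} + 2 = 2 + 2 U^{2}$)
$s{\left(K \right)} = \left(4 + K\right)^{2}$ ($s{\left(K \right)} = \left(K + \left(2 + 2 \cdot 1^{2}\right)\right)^{2} = \left(K + \left(2 + 2 \cdot 1\right)\right)^{2} = \left(K + \left(2 + 2\right)\right)^{2} = \left(K + 4\right)^{2} = \left(4 + K\right)^{2}$)
$\left(-80 + s{\left(\left(2 + 6\right) + t \right)}\right)^{2} = \left(-80 + \left(4 + \left(\left(2 + 6\right) - 1\right)\right)^{2}\right)^{2} = \left(-80 + \left(4 + \left(8 - 1\right)\right)^{2}\right)^{2} = \left(-80 + \left(4 + 7\right)^{2}\right)^{2} = \left(-80 + 11^{2}\right)^{2} = \left(-80 + 121\right)^{2} = 41^{2} = 1681$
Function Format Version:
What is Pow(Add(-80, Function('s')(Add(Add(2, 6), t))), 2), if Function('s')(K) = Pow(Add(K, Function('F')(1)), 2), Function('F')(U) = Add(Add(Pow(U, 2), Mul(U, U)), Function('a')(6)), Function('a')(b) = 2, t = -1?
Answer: 1681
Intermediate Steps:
Function('F')(U) = Add(2, Mul(2, Pow(U, 2))) (Function('F')(U) = Add(Add(Pow(U, 2), Mul(U, U)), 2) = Add(Add(Pow(U, 2), Pow(U, 2)), 2) = Add(Mul(2, Pow(U, 2)), 2) = Add(2, Mul(2, Pow(U, 2))))
Function('s')(K) = Pow(Add(4, K), 2) (Function('s')(K) = Pow(Add(K, Add(2, Mul(2, Pow(1, 2)))), 2) = Pow(Add(K, Add(2, Mul(2, 1))), 2) = Pow(Add(K, Add(2, 2)), 2) = Pow(Add(K, 4), 2) = Pow(Add(4, K), 2))
Pow(Add(-80, Function('s')(Add(Add(2, 6), t))), 2) = Pow(Add(-80, Pow(Add(4, Add(Add(2, 6), -1)), 2)), 2) = Pow(Add(-80, Pow(Add(4, Add(8, -1)), 2)), 2) = Pow(Add(-80, Pow(Add(4, 7), 2)), 2) = Pow(Add(-80, Pow(11, 2)), 2) = Pow(Add(-80, 121), 2) = Pow(41, 2) = 1681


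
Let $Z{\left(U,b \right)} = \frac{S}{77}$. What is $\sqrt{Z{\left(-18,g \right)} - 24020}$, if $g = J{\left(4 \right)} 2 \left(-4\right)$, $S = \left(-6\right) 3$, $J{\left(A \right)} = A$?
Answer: $\frac{i \sqrt{142415966}}{77} \approx 154.98 i$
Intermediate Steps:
$S = -18$
$g = -32$ ($g = 4 \cdot 2 \left(-4\right) = 8 \left(-4\right) = -32$)
$Z{\left(U,b \right)} = - \frac{18}{77}$
$\sqrt{Z{\left(-18,g \right)} - 24020} = \sqrt{- \frac{18}{77} - 24020} = \sqrt{- \frac{1849558}{77}} = \frac{i \sqrt{142415966}}{77}$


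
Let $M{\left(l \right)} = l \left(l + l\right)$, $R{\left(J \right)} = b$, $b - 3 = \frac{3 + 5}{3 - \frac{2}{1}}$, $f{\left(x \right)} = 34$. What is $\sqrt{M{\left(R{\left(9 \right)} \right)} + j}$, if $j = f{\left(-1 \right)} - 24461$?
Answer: $i \sqrt{24185} \approx 155.52 i$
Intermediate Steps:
$b = 11$ ($b = 3 + \frac{3 + 5}{3 - \frac{2}{1}} = 3 + \frac{8}{3 - 2} = 3 + \frac{8}{1} = 3 + 8 \cdot 1 = 3 + 8 = 11$)
$R{\left(J \right)} = 11$
$M{\left(l \right)} = 2 l^{2}$ ($M{\left(l \right)} = l 2 l = 2 l^{2}$)
$j = -24427$ ($j = 34 - 24461 = -24427$)
$\sqrt{M{\left(R{\left(9 \right)} \right)} + j} = \sqrt{2 \cdot 11^{2} - 24427} = \sqrt{2 \cdot 121 - 24427} = \sqrt{242 - 24427} = \sqrt{-24185} = i \sqrt{24185}$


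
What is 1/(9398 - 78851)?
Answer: -1/69453 ≈ -1.4398e-5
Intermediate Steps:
1/(9398 - 78851) = 1/(-69453) = -1/69453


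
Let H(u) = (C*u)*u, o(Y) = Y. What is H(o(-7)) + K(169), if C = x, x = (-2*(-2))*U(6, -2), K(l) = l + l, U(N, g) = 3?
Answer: 926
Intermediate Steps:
K(l) = 2*l
x = 12 (x = -2*(-2)*3 = 4*3 = 12)
C = 12
H(u) = 12*u² (H(u) = (12*u)*u = 12*u²)
H(o(-7)) + K(169) = 12*(-7)² + 2*169 = 12*49 + 338 = 588 + 338 = 926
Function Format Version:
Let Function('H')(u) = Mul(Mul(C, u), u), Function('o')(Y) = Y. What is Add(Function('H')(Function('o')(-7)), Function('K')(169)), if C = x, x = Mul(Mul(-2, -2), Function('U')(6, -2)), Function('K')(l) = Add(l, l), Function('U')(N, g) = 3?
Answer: 926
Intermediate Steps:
Function('K')(l) = Mul(2, l)
x = 12 (x = Mul(Mul(-2, -2), 3) = Mul(4, 3) = 12)
C = 12
Function('H')(u) = Mul(12, Pow(u, 2)) (Function('H')(u) = Mul(Mul(12, u), u) = Mul(12, Pow(u, 2)))
Add(Function('H')(Function('o')(-7)), Function('K')(169)) = Add(Mul(12, Pow(-7, 2)), Mul(2, 169)) = Add(Mul(12, 49), 338) = Add(588, 338) = 926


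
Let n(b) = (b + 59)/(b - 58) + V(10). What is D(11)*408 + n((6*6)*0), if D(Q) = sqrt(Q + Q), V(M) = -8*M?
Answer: -4699/58 + 408*sqrt(22) ≈ 1832.7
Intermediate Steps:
D(Q) = sqrt(2)*sqrt(Q) (D(Q) = sqrt(2*Q) = sqrt(2)*sqrt(Q))
n(b) = -80 + (59 + b)/(-58 + b) (n(b) = (b + 59)/(b - 58) - 8*10 = (59 + b)/(-58 + b) - 80 = -80 + (59 + b)/(-58 + b))
D(11)*408 + n((6*6)*0) = (sqrt(2)*sqrt(11))*408 + (4699 - 79*6*6*0)/(-58 + (6*6)*0) = sqrt(22)*408 + (4699 - 2844*0)/(-58 + 36*0) = 408*sqrt(22) + (4699 - 79*0)/(-58 + 0) = 408*sqrt(22) + (4699 + 0)/(-58) = 408*sqrt(22) - 1/58*4699 = 408*sqrt(22) - 4699/58 = -4699/58 + 408*sqrt(22)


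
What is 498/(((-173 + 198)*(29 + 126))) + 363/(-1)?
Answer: -1406127/3875 ≈ -362.87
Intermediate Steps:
498/(((-173 + 198)*(29 + 126))) + 363/(-1) = 498/((25*155)) + 363*(-1) = 498/3875 - 363 = -1406127/3875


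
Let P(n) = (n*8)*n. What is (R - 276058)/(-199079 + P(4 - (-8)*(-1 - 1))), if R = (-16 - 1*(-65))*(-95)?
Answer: 280713/197927 ≈ 1.4183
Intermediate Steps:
P(n) = 8*n² (P(n) = (8*n)*n = 8*n²)
R = -4655 (R = (-16 + 65)*(-95) = 49*(-95) = -4655)
(R - 276058)/(-199079 + P(4 - (-8)*(-1 - 1))) = (-4655 - 276058)/(-199079 + 8*(4 - (-8)*(-1 - 1))²) = -280713/(-199079 + 8*(4 - (-8)*(-2))²) = -280713/(-199079 + 8*(4 - 4*4)²) = -280713/(-199079 + 8*(4 - 16)²) = -280713/(-199079 + 8*(-12)²) = -280713/(-199079 + 8*144) = -280713/(-199079 + 1152) = -280713/(-197927) = -280713*(-1/197927) = 280713/197927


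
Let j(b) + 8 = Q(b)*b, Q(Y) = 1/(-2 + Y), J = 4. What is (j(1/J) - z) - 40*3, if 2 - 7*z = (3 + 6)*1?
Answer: -890/7 ≈ -127.14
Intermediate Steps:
z = -1 (z = 2/7 - (3 + 6)/7 = 2/7 - 9/7 = -1)
j(b) = -8 + b/(-2 + b)
(j(1/J) - z) - 40*3 = ((16 - 7/4)/(-2 + 1/4) - 1*(-1)) - 40*3 = ((16 - 7*1/4)/(-2 + 1/4) + 1) - 120 = ((16 - 7/4)/(-7/4) + 1) - 120 = (-4/7*57/4 + 1) - 120 = (-57/7 + 1) - 120 = -50/7 - 120 = -890/7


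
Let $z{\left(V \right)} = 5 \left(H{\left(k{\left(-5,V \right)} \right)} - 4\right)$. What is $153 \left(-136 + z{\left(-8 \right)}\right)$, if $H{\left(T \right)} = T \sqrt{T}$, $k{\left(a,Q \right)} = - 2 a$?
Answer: $-23868 + 7650 \sqrt{10} \approx 323.42$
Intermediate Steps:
$H{\left(T \right)} = T^{\frac{3}{2}}$
$z{\left(V \right)} = -20 + 50 \sqrt{10}$ ($z{\left(V \right)} = 5 \left(\left(\left(-2\right) \left(-5\right)\right)^{\frac{3}{2}} - 4\right) = 5 \left(10^{\frac{3}{2}} - 4\right) = 5 \left(10 \sqrt{10} - 4\right) = 5 \left(-4 + 10 \sqrt{10}\right) = -20 + 50 \sqrt{10}$)
$153 \left(-136 + z{\left(-8 \right)}\right) = 153 \left(-136 - \left(20 - 50 \sqrt{10}\right)\right) = 153 \left(-156 + 50 \sqrt{10}\right) = -23868 + 7650 \sqrt{10}$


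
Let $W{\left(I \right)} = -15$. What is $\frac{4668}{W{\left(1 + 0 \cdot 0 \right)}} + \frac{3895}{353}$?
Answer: $- \frac{529793}{1765} \approx -300.17$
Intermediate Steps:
$\frac{4668}{W{\left(1 + 0 \cdot 0 \right)}} + \frac{3895}{353} = \frac{4668}{-15} + \frac{3895}{353} = 4668 \left(- \frac{1}{15}\right) + 3895 \cdot \frac{1}{353} = - \frac{1556}{5} + \frac{3895}{353} = - \frac{529793}{1765}$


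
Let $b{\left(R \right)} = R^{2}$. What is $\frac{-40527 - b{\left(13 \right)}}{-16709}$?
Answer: $\frac{40696}{16709} \approx 2.4356$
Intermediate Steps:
$\frac{-40527 - b{\left(13 \right)}}{-16709} = \frac{-40527 - 13^{2}}{-16709} = \left(-40527 - 169\right) \left(- \frac{1}{16709}\right) = \left(-40696\right) \left(- \frac{1}{16709}\right) = \frac{40696}{16709}$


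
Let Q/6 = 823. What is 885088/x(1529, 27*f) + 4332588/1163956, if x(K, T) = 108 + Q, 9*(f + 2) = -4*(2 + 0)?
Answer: 131508215897/734165247 ≈ 179.13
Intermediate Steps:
Q = 4938 (Q = 6*823 = 4938)
f = -26/9 (f = -2 + (-4*(2 + 0))/9 = -2 + (-4*2)/9 = -2 + (⅑)*(-8) = -2 - 8/9 = -26/9 ≈ -2.8889)
x(K, T) = 5046 (x(K, T) = 108 + 4938 = 5046)
885088/x(1529, 27*f) + 4332588/1163956 = 885088/5046 + 4332588/1163956 = 885088*(1/5046) + 4332588*(1/1163956) = 442544/2523 + 1083147/290989 = 131508215897/734165247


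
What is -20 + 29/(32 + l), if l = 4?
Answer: -691/36 ≈ -19.194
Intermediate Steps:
-20 + 29/(32 + l) = -20 + 29/(32 + 4) = -20 + 29/36 = -691/36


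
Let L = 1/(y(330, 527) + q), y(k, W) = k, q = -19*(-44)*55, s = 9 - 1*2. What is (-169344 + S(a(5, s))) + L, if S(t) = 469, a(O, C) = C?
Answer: -7820601249/46310 ≈ -1.6888e+5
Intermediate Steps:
s = 7 (s = 9 - 2 = 7)
q = 45980 (q = 836*55 = 45980)
L = 1/46310 (L = 1/(330 + 45980) = 1/46310 ≈ 2.1594e-5)
(-169344 + S(a(5, s))) + L = (-169344 + 469) + 1/46310 = -168875 + 1/46310 = -7820601249/46310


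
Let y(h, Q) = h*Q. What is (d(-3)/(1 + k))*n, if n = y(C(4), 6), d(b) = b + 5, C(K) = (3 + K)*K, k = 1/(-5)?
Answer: 420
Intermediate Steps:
k = -⅕ ≈ -0.20000
C(K) = K*(3 + K)
d(b) = 5 + b
y(h, Q) = Q*h
n = 168 (n = 6*(4*(3 + 4)) = 6*(4*7) = 6*28 = 168)
(d(-3)/(1 + k))*n = ((5 - 3)/(1 - ⅕))*168 = (2/(⅘))*168 = ((5/4)*2)*168 = (5/2)*168 = 420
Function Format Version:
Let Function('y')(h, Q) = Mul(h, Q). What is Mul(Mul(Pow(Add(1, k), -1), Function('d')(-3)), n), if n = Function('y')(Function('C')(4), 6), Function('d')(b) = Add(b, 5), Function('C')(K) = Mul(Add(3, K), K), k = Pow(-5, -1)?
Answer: 420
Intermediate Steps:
k = Rational(-1, 5) ≈ -0.20000
Function('C')(K) = Mul(K, Add(3, K))
Function('d')(b) = Add(5, b)
Function('y')(h, Q) = Mul(Q, h)
n = 168 (n = Mul(6, Mul(4, Add(3, 4))) = Mul(6, Mul(4, 7)) = Mul(6, 28) = 168)
Mul(Mul(Pow(Add(1, k), -1), Function('d')(-3)), n) = Mul(Mul(Pow(Add(1, Rational(-1, 5)), -1), Add(5, -3)), 168) = Mul(Mul(Pow(Rational(4, 5), -1), 2), 168) = Mul(Mul(Rational(5, 4), 2), 168) = Mul(Rational(5, 2), 168) = 420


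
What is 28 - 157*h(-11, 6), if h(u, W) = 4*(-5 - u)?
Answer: -3740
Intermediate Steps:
h(u, W) = -20 - 4*u
28 - 157*h(-11, 6) = 28 - 157*(-20 - 4*(-11)) = 28 - 157*(-20 + 44) = 28 - 157*24 = 28 - 3768 = -3740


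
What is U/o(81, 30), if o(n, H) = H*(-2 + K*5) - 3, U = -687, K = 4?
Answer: -229/179 ≈ -1.2793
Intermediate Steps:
o(n, H) = -3 + 18*H (o(n, H) = H*(-2 + 4*5) - 3 = H*(-2 + 20) - 3 = H*18 - 3 = 18*H - 3 = -3 + 18*H)
U/o(81, 30) = -687/(-3 + 18*30) = -687/(-3 + 540) = -687/537 = -687*1/537 = -229/179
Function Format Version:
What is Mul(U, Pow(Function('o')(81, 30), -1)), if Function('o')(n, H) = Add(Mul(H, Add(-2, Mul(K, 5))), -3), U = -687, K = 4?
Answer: Rational(-229, 179) ≈ -1.2793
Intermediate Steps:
Function('o')(n, H) = Add(-3, Mul(18, H)) (Function('o')(n, H) = Add(Mul(H, Add(-2, Mul(4, 5))), -3) = Add(Mul(H, Add(-2, 20)), -3) = Add(Mul(H, 18), -3) = Add(Mul(18, H), -3) = Add(-3, Mul(18, H)))
Mul(U, Pow(Function('o')(81, 30), -1)) = Mul(-687, Pow(Add(-3, Mul(18, 30)), -1)) = Mul(-687, Pow(Add(-3, 540), -1)) = Mul(-687, Pow(537, -1)) = Mul(-687, Rational(1, 537)) = Rational(-229, 179)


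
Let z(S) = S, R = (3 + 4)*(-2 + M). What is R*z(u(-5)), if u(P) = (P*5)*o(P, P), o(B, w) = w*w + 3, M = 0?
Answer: 9800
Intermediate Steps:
R = -14 (R = (3 + 4)*(-2 + 0) = 7*(-2) = -14)
o(B, w) = 3 + w² (o(B, w) = w² + 3 = 3 + w²)
u(P) = 5*P*(3 + P²) (u(P) = (P*5)*(3 + P²) = (5*P)*(3 + P²) = 5*P*(3 + P²))
R*z(u(-5)) = -70*(-5)*(3 + (-5)²) = -70*(-5)*(3 + 25) = -70*(-5)*28 = -14*(-700) = 9800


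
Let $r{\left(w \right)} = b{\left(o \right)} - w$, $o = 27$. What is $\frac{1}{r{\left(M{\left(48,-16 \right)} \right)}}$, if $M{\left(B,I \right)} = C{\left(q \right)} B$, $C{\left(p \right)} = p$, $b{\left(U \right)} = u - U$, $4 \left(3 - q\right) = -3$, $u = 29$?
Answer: $- \frac{1}{178} \approx -0.005618$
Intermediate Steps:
$q = \frac{15}{4}$ ($q = 3 - - \frac{3}{4} = 3 + \frac{3}{4} = \frac{15}{4} \approx 3.75$)
$b{\left(U \right)} = 29 - U$
$M{\left(B,I \right)} = \frac{15 B}{4}$
$r{\left(w \right)} = 2 - w$ ($r{\left(w \right)} = \left(29 - 27\right) - w = 2 - w$)
$\frac{1}{r{\left(M{\left(48,-16 \right)} \right)}} = \frac{1}{2 - \frac{15}{4} \cdot 48} = \frac{1}{2 - 180} = \frac{1}{-178} = - \frac{1}{178}$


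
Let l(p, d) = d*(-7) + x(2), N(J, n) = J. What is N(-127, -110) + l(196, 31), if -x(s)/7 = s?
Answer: -358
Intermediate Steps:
x(s) = -7*s
l(p, d) = -14 - 7*d (l(p, d) = d*(-7) - 7*2 = -7*d - 14 = -14 - 7*d)
N(-127, -110) + l(196, 31) = -127 + (-14 - 7*31) = -127 + (-14 - 217) = -127 - 231 = -358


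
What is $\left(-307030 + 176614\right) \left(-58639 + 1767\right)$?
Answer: $7417018752$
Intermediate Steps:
$\left(-307030 + 176614\right) \left(-58639 + 1767\right) = \left(-130416\right) \left(-56872\right) = 7417018752$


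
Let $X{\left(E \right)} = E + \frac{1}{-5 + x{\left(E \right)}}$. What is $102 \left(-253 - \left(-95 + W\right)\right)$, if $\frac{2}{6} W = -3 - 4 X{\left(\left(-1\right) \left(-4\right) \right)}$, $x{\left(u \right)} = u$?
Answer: $-11526$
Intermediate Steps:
$X{\left(E \right)} = E + \frac{1}{-5 + E}$
$W = -45$ ($W = 3 \left(-3 - 4 \frac{1 + \left(\left(-1\right) \left(-4\right)\right)^{2} - 5 \left(\left(-1\right) \left(-4\right)\right)}{-5 - -4}\right) = 3 \left(-3 - 4 \frac{1 + 4^{2} - 20}{-5 + 4}\right) = 3 \left(-3 - 4 \frac{1 + 16 - 20}{-1}\right) = 3 \left(-3 - 4 \left(\left(-1\right) \left(-3\right)\right)\right) = 3 \left(-3 - 12\right) = 3 \left(-15\right) = -45$)
$102 \left(-253 - \left(-95 + W\right)\right) = 102 \left(-253 + \left(38 - \left(\left(-77 - 45\right) + 20\right)\right)\right) = 102 \left(-253 + \left(38 - \left(-122 + 20\right)\right)\right) = 102 \left(-253 + \left(38 - -102\right)\right) = 102 \left(-253 + \left(38 + 102\right)\right) = 102 \left(-253 + 140\right) = 102 \left(-113\right) = -11526$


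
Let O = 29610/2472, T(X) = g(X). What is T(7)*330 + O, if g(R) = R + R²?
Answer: 7618695/412 ≈ 18492.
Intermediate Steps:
T(X) = X*(1 + X)
O = 4935/412 (O = 29610*(1/2472) = 4935/412 ≈ 11.978)
T(7)*330 + O = (7*(1 + 7))*330 + 4935/412 = (7*8)*330 + 4935/412 = 56*330 + 4935/412 = 18480 + 4935/412 = 7618695/412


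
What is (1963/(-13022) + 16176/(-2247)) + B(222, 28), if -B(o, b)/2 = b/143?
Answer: -10797137041/1394747354 ≈ -7.7413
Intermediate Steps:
B(o, b) = -2*b/143
(1963/(-13022) + 16176/(-2247)) + B(222, 28) = (1963/(-13022) + 16176/(-2247)) - 2/143*28 = (1963*(-1/13022) + 16176*(-1/2247)) - 56/143 = (-1963/13022 - 5392/749) - 56/143 = -71684911/9753478 - 56/143 = -10797137041/1394747354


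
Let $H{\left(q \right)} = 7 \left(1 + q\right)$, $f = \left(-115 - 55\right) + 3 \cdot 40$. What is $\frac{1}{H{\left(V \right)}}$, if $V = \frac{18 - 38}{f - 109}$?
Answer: $\frac{159}{1253} \approx 0.1269$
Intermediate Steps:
$f = -50$ ($f = -170 + 120 = -50$)
$V = \frac{20}{159}$ ($V = \frac{18 - 38}{-50 - 109} = - \frac{20}{-50 - 109} = - \frac{20}{-159} = \left(-20\right) \left(- \frac{1}{159}\right) = \frac{20}{159} \approx 0.12579$)
$H{\left(q \right)} = 7 + 7 q$
$\frac{1}{H{\left(V \right)}} = \frac{1}{7 + 7 \cdot \frac{20}{159}} = \frac{1}{7 + \frac{140}{159}} = \frac{1}{\frac{1253}{159}} = \frac{159}{1253}$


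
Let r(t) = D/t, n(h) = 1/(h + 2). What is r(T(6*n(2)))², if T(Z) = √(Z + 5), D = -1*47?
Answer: 4418/13 ≈ 339.85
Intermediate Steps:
n(h) = 1/(2 + h)
D = -47
T(Z) = √(5 + Z)
r(t) = -47/t
r(T(6*n(2)))² = (-47/√(5 + 6/(2 + 2)))² = (-47/√(5 + 6/4))² = (-47/√(5 + 6*(¼)))² = (-47/√(5 + 3/2))² = (-47*√26/13)² = 4418/13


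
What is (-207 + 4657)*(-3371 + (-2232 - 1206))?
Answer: -30300050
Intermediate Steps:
(-207 + 4657)*(-3371 + (-2232 - 1206)) = 4450*(-3371 - 3438) = 4450*(-6809) = -30300050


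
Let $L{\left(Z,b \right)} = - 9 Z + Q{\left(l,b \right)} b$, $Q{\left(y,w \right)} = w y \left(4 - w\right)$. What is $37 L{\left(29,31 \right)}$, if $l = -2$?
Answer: $1910421$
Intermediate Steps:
$Q{\left(y,w \right)} = w y \left(4 - w\right)$
$L{\left(Z,b \right)} = - 9 Z - 2 b^{2} \left(4 - b\right)$ ($L{\left(Z,b \right)} = - 9 Z + b \left(-2\right) \left(4 - b\right) b = - 9 Z + - 2 b \left(4 - b\right) b = - 9 Z - 2 b^{2} \left(4 - b\right)$)
$37 L{\left(29,31 \right)} = 37 \left(\left(-9\right) 29 + 2 \cdot 31^{2} \left(-4 + 31\right)\right) = 37 \left(-261 + 2 \cdot 961 \cdot 27\right) = 37 \left(-261 + 51894\right) = 37 \cdot 51633 = 1910421$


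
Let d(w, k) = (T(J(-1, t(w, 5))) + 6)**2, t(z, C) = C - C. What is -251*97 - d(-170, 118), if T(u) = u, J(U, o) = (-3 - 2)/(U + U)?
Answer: -97677/4 ≈ -24419.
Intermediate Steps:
t(z, C) = 0
J(U, o) = -5/(2*U) (J(U, o) = -5*1/(2*U) = -5/(2*U))
d(w, k) = 289/4 (d(w, k) = (-5/2/(-1) + 6)**2 = (-5/2*(-1) + 6)**2 = (5/2 + 6)**2 = (17/2)**2 = 289/4)
-251*97 - d(-170, 118) = -251*97 - 1*289/4 = -24347 - 289/4 = -97677/4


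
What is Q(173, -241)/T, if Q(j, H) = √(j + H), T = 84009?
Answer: 2*I*√17/84009 ≈ 9.8159e-5*I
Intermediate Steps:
Q(j, H) = √(H + j)
Q(173, -241)/T = √(-241 + 173)/84009 = √(-68)*(1/84009) = (2*I*√17)*(1/84009) = 2*I*√17/84009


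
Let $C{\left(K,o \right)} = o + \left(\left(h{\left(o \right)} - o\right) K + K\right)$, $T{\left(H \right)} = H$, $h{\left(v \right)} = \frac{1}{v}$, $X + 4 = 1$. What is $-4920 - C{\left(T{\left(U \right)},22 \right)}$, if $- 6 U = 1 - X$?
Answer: $- \frac{163547}{33} \approx -4956.0$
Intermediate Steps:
$X = -3$ ($X = -4 + 1 = -3$)
$U = - \frac{2}{3}$ ($U = - \frac{1 - -3}{6} = - \frac{1 + 3}{6} = \left(- \frac{1}{6}\right) 4 = - \frac{2}{3} \approx -0.66667$)
$C{\left(K,o \right)} = K + o + K \left(\frac{1}{o} - o\right)$ ($C{\left(K,o \right)} = o + \left(\left(\frac{1}{o} - o\right) K + K\right) = o + \left(K \left(\frac{1}{o} - o\right) + K\right) = o + \left(K + K \left(\frac{1}{o} - o\right)\right) = K + o + K \left(\frac{1}{o} - o\right)$)
$-4920 - C{\left(T{\left(U \right)},22 \right)} = -4920 - \left(- \frac{2}{3} + 22 - \frac{2}{3 \cdot 22} - \left(- \frac{2}{3}\right) 22\right) = -4920 - \left(- \frac{2}{3} + 22 - \frac{1}{33} + \frac{44}{3}\right) = -4920 - \frac{1187}{33} = - \frac{163547}{33}$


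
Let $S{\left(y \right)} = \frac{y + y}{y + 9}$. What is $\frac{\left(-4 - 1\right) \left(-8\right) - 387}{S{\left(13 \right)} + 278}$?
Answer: $- \frac{3817}{3071} \approx -1.2429$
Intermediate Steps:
$S{\left(y \right)} = \frac{2 y}{9 + y}$
$\frac{\left(-4 - 1\right) \left(-8\right) - 387}{S{\left(13 \right)} + 278} = \frac{\left(-4 - 1\right) \left(-8\right) - 387}{2 \cdot 13 \frac{1}{9 + 13} + 278} = \frac{\left(-5\right) \left(-8\right) - 387}{2 \cdot 13 \cdot \frac{1}{22} + 278} = \frac{40 - 387}{2 \cdot 13 \cdot \frac{1}{22} + 278} = - \frac{347}{\frac{13}{11} + 278} = - \frac{347}{\frac{3071}{11}} = \left(-347\right) \frac{11}{3071} = - \frac{3817}{3071}$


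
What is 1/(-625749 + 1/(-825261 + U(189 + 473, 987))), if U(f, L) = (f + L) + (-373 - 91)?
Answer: -824076/515664732925 ≈ -1.5981e-6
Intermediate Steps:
U(f, L) = -464 + L + f (U(f, L) = (L + f) - 464 = -464 + L + f)
1/(-625749 + 1/(-825261 + U(189 + 473, 987))) = 1/(-625749 + 1/(-825261 + (-464 + 987 + (189 + 473)))) = 1/(-625749 + 1/(-825261 + (-464 + 987 + 662))) = 1/(-625749 + 1/(-825261 + 1185)) = 1/(-625749 + 1/(-824076)) = 1/(-625749 - 1/824076) = 1/(-515664732925/824076) = -824076/515664732925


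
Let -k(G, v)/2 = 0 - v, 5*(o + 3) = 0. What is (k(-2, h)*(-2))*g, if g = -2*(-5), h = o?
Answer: 120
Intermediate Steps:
o = -3 (o = -3 + (⅕)*0 = -3 + 0 = -3)
h = -3
k(G, v) = 2*v (k(G, v) = -2*(0 - v) = -(-2)*v = 2*v)
g = 10
(k(-2, h)*(-2))*g = ((2*(-3))*(-2))*10 = -6*(-2)*10 = 12*10 = 120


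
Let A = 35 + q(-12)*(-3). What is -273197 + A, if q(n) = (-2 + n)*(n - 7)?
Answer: -273960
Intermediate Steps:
q(n) = (-7 + n)*(-2 + n) (q(n) = (-2 + n)*(-7 + n) = (-7 + n)*(-2 + n))
A = -763 (A = 35 + (14 + (-12)**2 - 9*(-12))*(-3) = 35 + (14 + 144 + 108)*(-3) = 35 + 266*(-3) = 35 - 798 = -763)
-273197 + A = -273197 - 763 = -273960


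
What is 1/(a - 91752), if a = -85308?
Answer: -1/177060 ≈ -5.6478e-6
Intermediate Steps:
1/(a - 91752) = 1/(-85308 - 91752) = 1/(-177060) = -1/177060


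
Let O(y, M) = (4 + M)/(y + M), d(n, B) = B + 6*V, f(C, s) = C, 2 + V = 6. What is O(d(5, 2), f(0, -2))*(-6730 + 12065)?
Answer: 10670/13 ≈ 820.77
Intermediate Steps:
V = 4 (V = -2 + 6 = 4)
d(n, B) = 24 + B (d(n, B) = B + 6*4 = B + 24 = 24 + B)
O(y, M) = (4 + M)/(M + y)
O(d(5, 2), f(0, -2))*(-6730 + 12065) = ((4 + 0)/(0 + (24 + 2)))*(-6730 + 12065) = (4/(0 + 26))*5335 = (4/26)*5335 = ((1/26)*4)*5335 = (2/13)*5335 = 10670/13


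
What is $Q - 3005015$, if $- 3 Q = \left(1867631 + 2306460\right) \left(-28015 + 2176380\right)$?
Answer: $- \frac{8967480026260}{3} \approx -2.9892 \cdot 10^{12}$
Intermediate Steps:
$Q = - \frac{8967471011215}{3}$ ($Q = - \frac{\left(1867631 + 2306460\right) \left(-28015 + 2176380\right)}{3} = - \frac{4174091 \cdot 2148365}{3} = \left(- \frac{1}{3}\right) 8967471011215 = - \frac{8967471011215}{3} \approx -2.9892 \cdot 10^{12}$)
$Q - 3005015 = - \frac{8967471011215}{3} - 3005015 = - \frac{8967480026260}{3}$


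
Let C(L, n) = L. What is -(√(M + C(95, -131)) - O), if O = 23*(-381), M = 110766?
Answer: -8763 - √110861 ≈ -9096.0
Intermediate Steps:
O = -8763
-(√(M + C(95, -131)) - O) = -(√(110766 + 95) - 1*(-8763)) = -(√110861 + 8763) = -(8763 + √110861) = -8763 - √110861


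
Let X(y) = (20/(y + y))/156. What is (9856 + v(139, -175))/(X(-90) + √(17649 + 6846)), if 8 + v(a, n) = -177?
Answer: 13578084/48284935919 + 19063629936*√24495/48284935919 ≈ 61.792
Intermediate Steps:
v(a, n) = -185 (v(a, n) = -8 - 177 = -185)
X(y) = 5/(78*y) (X(y) = (20/((2*y)))*(1/156) = (20*(1/(2*y)))*(1/156) = (10/y)*(1/156) = 5/(78*y))
(9856 + v(139, -175))/(X(-90) + √(17649 + 6846)) = (9856 - 185)/((5/78)/(-90) + √(17649 + 6846)) = 9671/((5/78)*(-1/90) + √24495) = 9671/(-1/1404 + √24495)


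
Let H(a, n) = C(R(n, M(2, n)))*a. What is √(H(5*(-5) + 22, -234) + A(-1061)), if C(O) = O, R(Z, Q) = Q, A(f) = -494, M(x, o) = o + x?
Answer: √202 ≈ 14.213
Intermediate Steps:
H(a, n) = a*(2 + n) (H(a, n) = (n + 2)*a = (2 + n)*a = a*(2 + n))
√(H(5*(-5) + 22, -234) + A(-1061)) = √((5*(-5) + 22)*(2 - 234) - 494) = √((-25 + 22)*(-232) - 494) = √(-3*(-232) - 494) = √(696 - 494) = √202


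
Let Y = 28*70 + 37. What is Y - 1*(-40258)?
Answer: 42255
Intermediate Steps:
Y = 1997 (Y = 1960 + 37 = 1997)
Y - 1*(-40258) = 1997 - 1*(-40258) = 1997 + 40258 = 42255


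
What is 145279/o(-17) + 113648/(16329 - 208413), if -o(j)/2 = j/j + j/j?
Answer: -6976556507/192084 ≈ -36320.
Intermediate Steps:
o(j) = -4 (o(j) = -2*(j/j + j/j) = -2*(1 + 1) = -2*2 = -4)
145279/o(-17) + 113648/(16329 - 208413) = 145279/(-4) + 113648/(16329 - 208413) = 145279*(-¼) + 113648/(-192084) = -145279/4 + 113648*(-1/192084) = -145279/4 - 28412/48021 = -6976556507/192084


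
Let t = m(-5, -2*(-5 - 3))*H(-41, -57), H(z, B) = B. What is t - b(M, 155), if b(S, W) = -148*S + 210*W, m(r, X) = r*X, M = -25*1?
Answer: -31690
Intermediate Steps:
M = -25
m(r, X) = X*r
t = 4560 (t = (-2*(-5 - 3)*(-5))*(-57) = (-2*(-8)*(-5))*(-57) = (16*(-5))*(-57) = -80*(-57) = 4560)
t - b(M, 155) = 4560 - (-148*(-25) + 210*155) = 4560 - (3700 + 32550) = 4560 - 1*36250 = 4560 - 36250 = -31690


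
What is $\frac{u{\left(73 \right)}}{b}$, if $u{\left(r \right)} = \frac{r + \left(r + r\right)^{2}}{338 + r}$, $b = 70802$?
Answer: $\frac{21389}{29099622} \approx 0.00073503$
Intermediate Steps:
$u{\left(r \right)} = \frac{r + 4 r^{2}}{338 + r}$ ($u{\left(r \right)} = \frac{r + \left(2 r\right)^{2}}{338 + r} = \frac{r + 4 r^{2}}{338 + r}$)
$\frac{u{\left(73 \right)}}{b} = \frac{73 \frac{1}{338 + 73} \left(1 + 4 \cdot 73\right)}{70802} = \frac{73 \left(1 + 292\right)}{411} \cdot \frac{1}{70802} = 73 \cdot \frac{1}{411} \cdot 293 \cdot \frac{1}{70802} = \frac{21389}{411} \cdot \frac{1}{70802} = \frac{21389}{29099622}$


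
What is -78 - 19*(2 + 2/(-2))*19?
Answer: -439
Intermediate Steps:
-78 - 19*(2 + 2/(-2))*19 = -78 - 19*(2 + 2*(-½))*19 = -78 - 19*(2 - 1)*19 = -78 - 19*1*19 = -78 - 19*19 = -78 - 361 = -439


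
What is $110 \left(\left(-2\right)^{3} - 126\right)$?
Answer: $-14740$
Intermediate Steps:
$110 \left(\left(-2\right)^{3} - 126\right) = 110 \left(-8 - 126\right) = 110 \left(-134\right) = -14740$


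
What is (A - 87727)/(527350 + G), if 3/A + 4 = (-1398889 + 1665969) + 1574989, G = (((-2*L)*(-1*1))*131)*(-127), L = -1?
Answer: -40399709063/258176462140 ≈ -0.15648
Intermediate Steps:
G = 33274 (G = (((-2*(-1))*(-1*1))*131)*(-127) = ((2*(-1))*131)*(-127) = -2*131*(-127) = -262*(-127) = 33274)
A = 3/1842065 (A = 3/(-4 + ((-1398889 + 1665969) + 1574989)) = 3/(-4 + (267080 + 1574989)) = 3/(-4 + 1842069) = 3/1842065 ≈ 1.6286e-6)
(A - 87727)/(527350 + G) = (3/1842065 - 87727)/(527350 + 33274) = -161598836252/1842065/560624 = -161598836252/1842065*1/560624 = -40399709063/258176462140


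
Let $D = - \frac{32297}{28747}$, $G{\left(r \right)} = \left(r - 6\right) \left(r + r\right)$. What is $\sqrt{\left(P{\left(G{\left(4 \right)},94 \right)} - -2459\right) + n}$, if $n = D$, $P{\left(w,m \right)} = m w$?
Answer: $\frac{4 \sqrt{49267126046}}{28747} \approx 30.885$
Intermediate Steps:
$G{\left(r \right)} = 2 r \left(-6 + r\right)$ ($G{\left(r \right)} = \left(-6 + r\right) 2 r = 2 r \left(-6 + r\right)$)
$D = - \frac{32297}{28747}$ ($D = \left(-32297\right) \frac{1}{28747} = - \frac{32297}{28747} \approx -1.1235$)
$n = - \frac{32297}{28747} \approx -1.1235$
$\sqrt{\left(P{\left(G{\left(4 \right)},94 \right)} - -2459\right) + n} = \sqrt{\left(94 \cdot 2 \cdot 4 \left(-6 + 4\right) - -2459\right) - \frac{32297}{28747}} = \sqrt{\left(94 \cdot 2 \cdot 4 \left(-2\right) + 2459\right) - \frac{32297}{28747}} = \sqrt{\left(94 \left(-16\right) + 2459\right) - \frac{32297}{28747}} = \sqrt{\left(-1504 + 2459\right) - \frac{32297}{28747}} = \sqrt{955 - \frac{32297}{28747}} = \sqrt{\frac{27421088}{28747}} = \frac{4 \sqrt{49267126046}}{28747}$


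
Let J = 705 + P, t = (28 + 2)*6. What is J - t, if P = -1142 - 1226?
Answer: -1843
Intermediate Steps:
P = -2368
t = 180 (t = 30*6 = 180)
J = -1663 (J = 705 - 2368 = -1663)
J - t = -1663 - 1*180 = -1663 - 180 = -1843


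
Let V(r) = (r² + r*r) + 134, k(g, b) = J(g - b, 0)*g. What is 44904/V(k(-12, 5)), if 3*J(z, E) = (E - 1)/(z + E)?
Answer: 6488628/19379 ≈ 334.83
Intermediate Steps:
J(z, E) = (-1 + E)/(3*(E + z)) (J(z, E) = ((E - 1)/(z + E))/3 = ((-1 + E)/(E + z))/3 = (-1 + E)/(3*(E + z)))
k(g, b) = -g/(3*(g - b)) (k(g, b) = ((-1 + 0)/(3*(0 + (g - b))))*g = ((⅓)*(-1)/(g - b))*g = (-1/(3*(g - b)))*g = -g/(3*(g - b)))
V(r) = 134 + 2*r² (V(r) = (r² + r²) + 134 = 2*r² + 134 = 134 + 2*r²)
44904/V(k(-12, 5)) = 44904/(134 + 2*((⅓)*(-12)/(5 - 1*(-12)))²) = 44904/(134 + 2*((⅓)*(-12)/(5 + 12))²) = 44904/(134 + 2*((⅓)*(-12)/17)²) = 44904/(134 + 2*((⅓)*(-12)*(1/17))²) = 44904/(134 + 2*(-4/17)²) = 44904/(134 + 2*(16/289)) = 44904/(134 + 32/289) = 44904/(38758/289) = 44904*(289/38758) = 6488628/19379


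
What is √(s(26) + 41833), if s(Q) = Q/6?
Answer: 2*√94134/3 ≈ 204.54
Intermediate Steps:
s(Q) = Q/6 (s(Q) = Q*(⅙) = Q/6)
√(s(26) + 41833) = √((⅙)*26 + 41833) = √(13/3 + 41833) = √(125512/3) = 2*√94134/3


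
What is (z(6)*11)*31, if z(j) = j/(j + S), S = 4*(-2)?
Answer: -1023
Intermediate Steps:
S = -8
z(j) = j/(-8 + j) (z(j) = j/(j - 8) = j/(-8 + j))
(z(6)*11)*31 = ((6/(-8 + 6))*11)*31 = ((6/(-2))*11)*31 = ((6*(-1/2))*11)*31 = -3*11*31 = -33*31 = -1023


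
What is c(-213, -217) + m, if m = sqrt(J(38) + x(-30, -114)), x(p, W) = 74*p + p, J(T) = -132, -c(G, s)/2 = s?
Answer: 434 + I*sqrt(2382) ≈ 434.0 + 48.806*I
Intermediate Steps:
c(G, s) = -2*s
x(p, W) = 75*p
m = I*sqrt(2382) (m = sqrt(-132 + 75*(-30)) = sqrt(-132 - 2250) = sqrt(-2382) = I*sqrt(2382) ≈ 48.806*I)
c(-213, -217) + m = -2*(-217) + I*sqrt(2382) = 434 + I*sqrt(2382)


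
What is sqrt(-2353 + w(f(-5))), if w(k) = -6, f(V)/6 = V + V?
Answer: I*sqrt(2359) ≈ 48.57*I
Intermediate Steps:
f(V) = 12*V (f(V) = 6*(V + V) = 6*(2*V) = 12*V)
sqrt(-2353 + w(f(-5))) = sqrt(-2353 - 6) = sqrt(-2359) = I*sqrt(2359)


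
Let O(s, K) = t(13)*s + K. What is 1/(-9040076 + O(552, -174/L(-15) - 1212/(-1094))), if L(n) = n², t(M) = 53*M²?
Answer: -41025/168030673576 ≈ -2.4415e-7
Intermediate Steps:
O(s, K) = K + 8957*s (O(s, K) = (53*13²)*s + K = (53*169)*s + K = 8957*s + K = K + 8957*s)
1/(-9040076 + O(552, -174/L(-15) - 1212/(-1094))) = 1/(-9040076 + ((-174/((-15)²) - 1212/(-1094)) + 8957*552)) = 1/(-9040076 + ((-174/225 - 1212*(-1/1094)) + 4944264)) = 1/(-9040076 + ((-174*1/225 + 606/547) + 4944264)) = 1/(-9040076 + ((-58/75 + 606/547) + 4944264)) = 1/(-9040076 + (13724/41025 + 4944264)) = 1/(-9040076 + 202838444324/41025) = 1/(-168030673576/41025) = -41025/168030673576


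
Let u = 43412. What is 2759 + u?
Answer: 46171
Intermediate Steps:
2759 + u = 2759 + 43412 = 46171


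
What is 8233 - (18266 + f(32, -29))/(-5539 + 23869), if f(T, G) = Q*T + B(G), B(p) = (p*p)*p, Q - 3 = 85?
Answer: 150914197/18330 ≈ 8233.2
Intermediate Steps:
Q = 88 (Q = 3 + 85 = 88)
B(p) = p**3 (B(p) = p**2*p = p**3)
f(T, G) = G**3 + 88*T (f(T, G) = 88*T + G**3 = G**3 + 88*T)
8233 - (18266 + f(32, -29))/(-5539 + 23869) = 8233 - (18266 + ((-29)**3 + 88*32))/(-5539 + 23869) = 8233 - (18266 + (-24389 + 2816))/18330 = 8233 - (18266 - 21573)/18330 = 8233 - (-3307)/18330 = 8233 - 1*(-3307/18330) = 8233 + 3307/18330 = 150914197/18330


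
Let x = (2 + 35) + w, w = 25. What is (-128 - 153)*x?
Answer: -17422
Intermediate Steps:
x = 62 (x = (2 + 35) + 25 = 37 + 25 = 62)
(-128 - 153)*x = (-128 - 153)*62 = -281*62 = -17422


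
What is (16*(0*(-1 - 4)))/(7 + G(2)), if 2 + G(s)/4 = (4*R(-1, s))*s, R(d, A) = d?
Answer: 0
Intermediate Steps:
G(s) = -8 - 16*s (G(s) = -8 + 4*((4*(-1))*s) = -8 + 4*(-4*s) = -8 - 16*s)
(16*(0*(-1 - 4)))/(7 + G(2)) = (16*(0*(-1 - 4)))/(7 + (-8 - 16*2)) = (16*(0*(-5)))/(7 + (-8 - 32)) = (16*0)/(7 - 40) = 0/(-33) = 0*(-1/33) = 0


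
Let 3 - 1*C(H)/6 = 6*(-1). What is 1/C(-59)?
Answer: 1/54 ≈ 0.018519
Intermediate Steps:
C(H) = 54 (C(H) = 18 - 36*(-1) = 18 - 6*(-6) = 18 + 36 = 54)
1/C(-59) = 1/54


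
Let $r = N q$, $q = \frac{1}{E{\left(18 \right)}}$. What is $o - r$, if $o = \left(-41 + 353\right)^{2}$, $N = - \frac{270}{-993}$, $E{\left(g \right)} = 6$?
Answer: $\frac{32220849}{331} \approx 97344.0$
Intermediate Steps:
$N = \frac{90}{331}$ ($N = \left(-270\right) \left(- \frac{1}{993}\right) = \frac{90}{331} \approx 0.2719$)
$q = \frac{1}{6} \approx 0.16667$
$r = \frac{15}{331}$ ($r = \frac{90}{331} \cdot \frac{1}{6} = \frac{15}{331} \approx 0.045317$)
$o = 97344$ ($o = 312^{2} = 97344$)
$o - r = 97344 - \frac{15}{331} = \frac{32220849}{331}$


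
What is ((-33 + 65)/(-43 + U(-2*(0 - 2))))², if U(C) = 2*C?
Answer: 1024/1225 ≈ 0.83592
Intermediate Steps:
((-33 + 65)/(-43 + U(-2*(0 - 2))))² = ((-33 + 65)/(-43 + 2*(-2*(0 - 2))))² = (32/(-43 + 2*(-2*(-2))))² = (32/(-43 + 2*4))² = (32/(-43 + 8))² = (32/(-35))² = (32*(-1/35))² = (-32/35)² = 1024/1225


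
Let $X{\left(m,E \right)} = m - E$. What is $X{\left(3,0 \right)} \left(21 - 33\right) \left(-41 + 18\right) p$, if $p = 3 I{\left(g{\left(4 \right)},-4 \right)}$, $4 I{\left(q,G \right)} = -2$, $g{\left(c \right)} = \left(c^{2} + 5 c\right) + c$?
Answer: $-1242$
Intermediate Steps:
$g{\left(c \right)} = c^{2} + 6 c$
$I{\left(q,G \right)} = - \frac{1}{2}$ ($I{\left(q,G \right)} = \frac{1}{4} \left(-2\right) = - \frac{1}{2}$)
$p = - \frac{3}{2}$ ($p = 3 \left(- \frac{1}{2}\right) = - \frac{3}{2} \approx -1.5$)
$X{\left(3,0 \right)} \left(21 - 33\right) \left(-41 + 18\right) p = \left(3 - 0\right) \left(21 - 33\right) \left(-41 + 18\right) \left(- \frac{3}{2}\right) = \left(3 + 0\right) \left(\left(-12\right) \left(-23\right)\right) \left(- \frac{3}{2}\right) = 3 \cdot 276 \left(- \frac{3}{2}\right) = 828 \left(- \frac{3}{2}\right) = -1242$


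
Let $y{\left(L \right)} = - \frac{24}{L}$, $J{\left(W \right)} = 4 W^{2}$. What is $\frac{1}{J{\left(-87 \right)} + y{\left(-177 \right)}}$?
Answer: $\frac{59}{1786292} \approx 3.3029 \cdot 10^{-5}$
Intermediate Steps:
$\frac{1}{J{\left(-87 \right)} + y{\left(-177 \right)}} = \frac{1}{4 \left(-87\right)^{2} - \frac{24}{-177}} = \frac{1}{4 \cdot 7569 - - \frac{8}{59}} = \frac{1}{30276 + \frac{8}{59}} = \frac{1}{\frac{1786292}{59}} = \frac{59}{1786292}$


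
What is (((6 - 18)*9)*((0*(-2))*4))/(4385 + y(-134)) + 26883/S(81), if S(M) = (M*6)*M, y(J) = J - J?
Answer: 2987/4374 ≈ 0.68290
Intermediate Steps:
y(J) = 0
S(M) = 6*M² (S(M) = (6*M)*M = 6*M²)
(((6 - 18)*9)*((0*(-2))*4))/(4385 + y(-134)) + 26883/S(81) = (((6 - 18)*9)*((0*(-2))*4))/(4385 + 0) + 26883/((6*81²)) = ((-12*9)*(0*4))/4385 + 26883/((6*6561)) = -108*0*(1/4385) + 26883/39366 = 0*(1/4385) + 26883*(1/39366) = 0 + 2987/4374 = 2987/4374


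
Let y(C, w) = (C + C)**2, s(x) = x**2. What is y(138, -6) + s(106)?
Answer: 87412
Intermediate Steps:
y(C, w) = 4*C**2 (y(C, w) = (2*C)**2 = 4*C**2)
y(138, -6) + s(106) = 4*138**2 + 106**2 = 4*19044 + 11236 = 76176 + 11236 = 87412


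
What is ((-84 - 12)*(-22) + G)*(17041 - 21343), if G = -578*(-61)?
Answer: -160765740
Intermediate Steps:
G = 35258
((-84 - 12)*(-22) + G)*(17041 - 21343) = ((-84 - 12)*(-22) + 35258)*(17041 - 21343) = (-96*(-22) + 35258)*(-4302) = (2112 + 35258)*(-4302) = 37370*(-4302) = -160765740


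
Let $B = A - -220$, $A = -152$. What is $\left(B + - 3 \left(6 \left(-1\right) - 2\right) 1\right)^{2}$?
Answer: $8464$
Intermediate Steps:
$B = 68$ ($B = -152 - -220 = -152 + 220 = 68$)
$\left(B + - 3 \left(6 \left(-1\right) - 2\right) 1\right)^{2} = \left(68 + - 3 \left(6 \left(-1\right) - 2\right) 1\right)^{2} = \left(68 + - 3 \left(-6 - 2\right) 1\right)^{2} = \left(68 + \left(-3\right) \left(-8\right) 1\right)^{2} = \left(68 + 24 \cdot 1\right)^{2} = \left(68 + 24\right)^{2} = 92^{2} = 8464$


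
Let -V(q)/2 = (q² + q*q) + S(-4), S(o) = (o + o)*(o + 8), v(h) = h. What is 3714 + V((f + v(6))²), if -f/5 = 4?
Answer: -149886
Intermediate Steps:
f = -20 (f = -5*4 = -20)
S(o) = 2*o*(8 + o) (S(o) = (2*o)*(8 + o) = 2*o*(8 + o))
V(q) = 64 - 4*q² (V(q) = -2*((q² + q*q) + 2*(-4)*(8 - 4)) = -2*((q² + q²) + 2*(-4)*4) = -2*(2*q² - 32) = -2*(-32 + 2*q²) = 64 - 4*q²)
3714 + V((f + v(6))²) = 3714 + (64 - 4*(-20 + 6)⁴) = 3714 + (64 - 4*((-14)²)²) = 3714 + (64 - 4*196²) = 3714 + (64 - 4*38416) = 3714 + (64 - 153664) = 3714 - 153600 = -149886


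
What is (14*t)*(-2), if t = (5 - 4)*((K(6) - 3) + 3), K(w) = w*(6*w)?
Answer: -6048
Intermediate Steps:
K(w) = 6*w**2
t = 216 (t = (5 - 4)*((6*6**2 - 3) + 3) = 1*((6*36 - 3) + 3) = 1*((216 - 3) + 3) = 1*(213 + 3) = 1*216 = 216)
(14*t)*(-2) = (14*216)*(-2) = 3024*(-2) = -6048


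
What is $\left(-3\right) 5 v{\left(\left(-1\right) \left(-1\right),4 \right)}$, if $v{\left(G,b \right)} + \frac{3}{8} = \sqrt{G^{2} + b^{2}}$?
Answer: $\frac{45}{8} - 15 \sqrt{17} \approx -56.222$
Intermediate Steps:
$v{\left(G,b \right)} = - \frac{3}{8} + \sqrt{G^{2} + b^{2}}$
$\left(-3\right) 5 v{\left(\left(-1\right) \left(-1\right),4 \right)} = \left(-3\right) 5 \left(- \frac{3}{8} + \sqrt{\left(\left(-1\right) \left(-1\right)\right)^{2} + 4^{2}}\right) = - 15 \left(- \frac{3}{8} + \sqrt{1^{2} + 16}\right) = - 15 \left(- \frac{3}{8} + \sqrt{1 + 16}\right) = - 15 \left(- \frac{3}{8} + \sqrt{17}\right) = \frac{45}{8} - 15 \sqrt{17}$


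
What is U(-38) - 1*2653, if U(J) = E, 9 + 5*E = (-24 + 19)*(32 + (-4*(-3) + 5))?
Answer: -13519/5 ≈ -2703.8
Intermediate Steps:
E = -254/5 (E = -9/5 + ((-24 + 19)*(32 + (-4*(-3) + 5)))/5 = -9/5 + (-5*(32 + (12 + 5)))/5 = -9/5 + (-5*(32 + 17))/5 = -9/5 + (-5*49)/5 = -9/5 + (⅕)*(-245) = -9/5 - 49 = -254/5 ≈ -50.800)
U(J) = -254/5
U(-38) - 1*2653 = -254/5 - 1*2653 = -254/5 - 2653 = -13519/5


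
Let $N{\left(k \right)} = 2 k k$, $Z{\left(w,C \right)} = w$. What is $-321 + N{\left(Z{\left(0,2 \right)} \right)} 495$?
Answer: $-321$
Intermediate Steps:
$N{\left(k \right)} = 2 k^{2}$
$-321 + N{\left(Z{\left(0,2 \right)} \right)} 495 = -321 + 2 \cdot 0^{2} \cdot 495 = -321 + 2 \cdot 0 \cdot 495 = -321 + 0 \cdot 495 = -321 + 0 = -321$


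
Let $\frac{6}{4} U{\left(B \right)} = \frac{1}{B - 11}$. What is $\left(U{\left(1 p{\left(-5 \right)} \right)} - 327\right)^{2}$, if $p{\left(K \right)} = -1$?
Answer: $\frac{34656769}{324} \approx 1.0697 \cdot 10^{5}$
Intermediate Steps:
$U{\left(B \right)} = \frac{2}{3 \left(-11 + B\right)}$ ($U{\left(B \right)} = \frac{2}{3 \left(B - 11\right)} = \frac{2}{3 \left(-11 + B\right)}$)
$\left(U{\left(1 p{\left(-5 \right)} \right)} - 327\right)^{2} = \left(\frac{2}{3 \left(-11 + 1 \left(-1\right)\right)} - 327\right)^{2} = \left(\frac{2}{3 \left(-11 - 1\right)} - 327\right)^{2} = \left(\frac{2}{3 \left(-12\right)} - 327\right)^{2} = \left(\frac{2}{3} \left(- \frac{1}{12}\right) - 327\right)^{2} = \left(- \frac{1}{18} - 327\right)^{2} = \left(- \frac{5887}{18}\right)^{2} = \frac{34656769}{324}$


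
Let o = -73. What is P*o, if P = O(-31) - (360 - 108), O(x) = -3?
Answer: 18615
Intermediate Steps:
P = -255 (P = -3 - (360 - 108) = -3 - 1*252 = -3 - 252 = -255)
P*o = -255*(-73) = 18615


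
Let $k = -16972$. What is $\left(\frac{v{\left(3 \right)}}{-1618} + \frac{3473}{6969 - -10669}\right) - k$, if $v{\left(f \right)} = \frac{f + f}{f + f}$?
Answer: $\frac{121089339431}{7134571} \approx 16972.0$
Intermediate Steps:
$v{\left(f \right)} = 1$ ($v{\left(f \right)} = \frac{2 f}{2 f} = 2 f \frac{1}{2 f} = 1$)
$\left(\frac{v{\left(3 \right)}}{-1618} + \frac{3473}{6969 - -10669}\right) - k = \left(1 \frac{1}{-1618} + \frac{3473}{6969 - -10669}\right) - -16972 = \left(1 \left(- \frac{1}{1618}\right) + \frac{3473}{6969 + 10669}\right) + 16972 = \left(- \frac{1}{1618} + \frac{3473}{17638}\right) + 16972 = \frac{1400419}{7134571} + 16972 = \frac{121089339431}{7134571}$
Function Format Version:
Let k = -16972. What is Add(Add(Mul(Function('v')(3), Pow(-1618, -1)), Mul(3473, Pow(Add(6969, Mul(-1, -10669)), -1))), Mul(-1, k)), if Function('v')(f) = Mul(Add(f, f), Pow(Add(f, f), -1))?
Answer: Rational(121089339431, 7134571) ≈ 16972.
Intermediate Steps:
Function('v')(f) = 1 (Function('v')(f) = Mul(Mul(2, f), Pow(Mul(2, f), -1)) = Mul(Mul(2, f), Mul(Rational(1, 2), Pow(f, -1))) = 1)
Add(Add(Mul(Function('v')(3), Pow(-1618, -1)), Mul(3473, Pow(Add(6969, Mul(-1, -10669)), -1))), Mul(-1, k)) = Add(Add(Mul(1, Pow(-1618, -1)), Mul(3473, Pow(Add(6969, Mul(-1, -10669)), -1))), Mul(-1, -16972)) = Add(Add(Mul(1, Rational(-1, 1618)), Mul(3473, Pow(Add(6969, 10669), -1))), 16972) = Add(Add(Rational(-1, 1618), Mul(3473, Pow(17638, -1))), 16972) = Add(Add(Rational(-1, 1618), Mul(3473, Rational(1, 17638))), 16972) = Add(Add(Rational(-1, 1618), Rational(3473, 17638)), 16972) = Add(Rational(1400419, 7134571), 16972) = Rational(121089339431, 7134571)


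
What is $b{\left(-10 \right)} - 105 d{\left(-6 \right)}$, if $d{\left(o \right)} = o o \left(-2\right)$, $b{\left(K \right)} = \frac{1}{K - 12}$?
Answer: $\frac{166319}{22} \approx 7560.0$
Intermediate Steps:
$b{\left(K \right)} = \frac{1}{-12 + K}$
$d{\left(o \right)} = - 2 o^{2}$ ($d{\left(o \right)} = o^{2} \left(-2\right) = - 2 o^{2}$)
$b{\left(-10 \right)} - 105 d{\left(-6 \right)} = \frac{1}{-12 - 10} - 105 \left(- 2 \left(-6\right)^{2}\right) = \frac{1}{-22} - 105 \left(\left(-2\right) 36\right) = - \frac{1}{22} - -7560 = - \frac{1}{22} + 7560 = \frac{166319}{22}$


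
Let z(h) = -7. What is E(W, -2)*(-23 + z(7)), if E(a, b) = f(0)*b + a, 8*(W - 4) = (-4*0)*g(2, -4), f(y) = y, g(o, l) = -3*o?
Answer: -120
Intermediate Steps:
W = 4 (W = 4 + ((-4*0)*(-3*2))/8 = 4 + (0*(-6))/8 = 4 + (⅛)*0 = 4 + 0 = 4)
E(a, b) = a (E(a, b) = 0*b + a = 0 + a = a)
E(W, -2)*(-23 + z(7)) = 4*(-23 - 7) = 4*(-30) = -120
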